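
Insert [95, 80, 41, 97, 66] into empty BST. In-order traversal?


Insert 95: root
Insert 80: L from 95
Insert 41: L from 95 -> L from 80
Insert 97: R from 95
Insert 66: L from 95 -> L from 80 -> R from 41

In-order: [41, 66, 80, 95, 97]


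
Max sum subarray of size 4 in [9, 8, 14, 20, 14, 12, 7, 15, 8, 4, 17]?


[0:4]: 51
[1:5]: 56
[2:6]: 60
[3:7]: 53
[4:8]: 48
[5:9]: 42
[6:10]: 34
[7:11]: 44

Max: 60 at [2:6]


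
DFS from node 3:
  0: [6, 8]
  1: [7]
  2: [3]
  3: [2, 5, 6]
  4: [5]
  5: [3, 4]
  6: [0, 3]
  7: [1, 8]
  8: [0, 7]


Visit 3, push [6, 5, 2]
Visit 2, push []
Visit 5, push [4]
Visit 4, push []
Visit 6, push [0]
Visit 0, push [8]
Visit 8, push [7]
Visit 7, push [1]
Visit 1, push []

DFS order: [3, 2, 5, 4, 6, 0, 8, 7, 1]


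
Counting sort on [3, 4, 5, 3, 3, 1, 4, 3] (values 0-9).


Input: [3, 4, 5, 3, 3, 1, 4, 3]
Counts: [0, 1, 0, 4, 2, 1, 0, 0, 0, 0]

Sorted: [1, 3, 3, 3, 3, 4, 4, 5]


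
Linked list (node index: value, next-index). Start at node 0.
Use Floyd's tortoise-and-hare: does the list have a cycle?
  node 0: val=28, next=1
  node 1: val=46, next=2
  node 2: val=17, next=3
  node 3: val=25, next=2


Floyd's tortoise (slow, +1) and hare (fast, +2):
  init: slow=0, fast=0
  step 1: slow=1, fast=2
  step 2: slow=2, fast=2
  slow == fast at node 2: cycle detected

Cycle: yes


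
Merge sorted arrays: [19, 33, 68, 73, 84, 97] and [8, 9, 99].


Take 8 from B
Take 9 from B
Take 19 from A
Take 33 from A
Take 68 from A
Take 73 from A
Take 84 from A
Take 97 from A

Merged: [8, 9, 19, 33, 68, 73, 84, 97, 99]


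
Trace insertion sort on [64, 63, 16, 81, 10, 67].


Initial: [64, 63, 16, 81, 10, 67]
Insert 63: [63, 64, 16, 81, 10, 67]
Insert 16: [16, 63, 64, 81, 10, 67]
Insert 81: [16, 63, 64, 81, 10, 67]
Insert 10: [10, 16, 63, 64, 81, 67]
Insert 67: [10, 16, 63, 64, 67, 81]

Sorted: [10, 16, 63, 64, 67, 81]


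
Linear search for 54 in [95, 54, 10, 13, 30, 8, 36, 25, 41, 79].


i=0: 95!=54
i=1: 54==54 found!

Found at 1, 2 comps


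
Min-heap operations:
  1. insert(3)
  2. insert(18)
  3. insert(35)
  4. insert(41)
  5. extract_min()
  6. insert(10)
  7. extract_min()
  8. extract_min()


insert(3) -> [3]
insert(18) -> [3, 18]
insert(35) -> [3, 18, 35]
insert(41) -> [3, 18, 35, 41]
extract_min()->3, [18, 41, 35]
insert(10) -> [10, 18, 35, 41]
extract_min()->10, [18, 41, 35]
extract_min()->18, [35, 41]

Final heap: [35, 41]


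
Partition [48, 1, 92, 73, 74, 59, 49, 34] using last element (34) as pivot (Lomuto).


Pivot: 34
  1 <= 34: swap -> [1, 48, 92, 73, 74, 59, 49, 34]
Place pivot at 1: [1, 34, 92, 73, 74, 59, 49, 48]

Partitioned: [1, 34, 92, 73, 74, 59, 49, 48]


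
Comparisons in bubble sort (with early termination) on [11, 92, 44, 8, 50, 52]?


Algorithm: bubble sort (with early termination)
Input: [11, 92, 44, 8, 50, 52]
Sorted: [8, 11, 44, 50, 52, 92]

14


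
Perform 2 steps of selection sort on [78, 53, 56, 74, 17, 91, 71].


Initial: [78, 53, 56, 74, 17, 91, 71]
Step 1: min=17 at 4
  Swap: [17, 53, 56, 74, 78, 91, 71]
Step 2: min=53 at 1
  Swap: [17, 53, 56, 74, 78, 91, 71]

After 2 steps: [17, 53, 56, 74, 78, 91, 71]


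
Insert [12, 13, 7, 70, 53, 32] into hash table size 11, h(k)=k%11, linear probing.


Insert 12: h=1 -> slot 1
Insert 13: h=2 -> slot 2
Insert 7: h=7 -> slot 7
Insert 70: h=4 -> slot 4
Insert 53: h=9 -> slot 9
Insert 32: h=10 -> slot 10

Table: [None, 12, 13, None, 70, None, None, 7, None, 53, 32]


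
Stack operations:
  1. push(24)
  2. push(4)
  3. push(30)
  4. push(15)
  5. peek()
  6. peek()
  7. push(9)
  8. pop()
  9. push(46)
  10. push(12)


push(24) -> [24]
push(4) -> [24, 4]
push(30) -> [24, 4, 30]
push(15) -> [24, 4, 30, 15]
peek()->15
peek()->15
push(9) -> [24, 4, 30, 15, 9]
pop()->9, [24, 4, 30, 15]
push(46) -> [24, 4, 30, 15, 46]
push(12) -> [24, 4, 30, 15, 46, 12]

Final stack: [24, 4, 30, 15, 46, 12]


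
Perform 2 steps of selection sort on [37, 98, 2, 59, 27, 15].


Initial: [37, 98, 2, 59, 27, 15]
Step 1: min=2 at 2
  Swap: [2, 98, 37, 59, 27, 15]
Step 2: min=15 at 5
  Swap: [2, 15, 37, 59, 27, 98]

After 2 steps: [2, 15, 37, 59, 27, 98]


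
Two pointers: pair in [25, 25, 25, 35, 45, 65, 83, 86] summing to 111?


lo=0(25)+hi=7(86)=111

Yes: 25+86=111


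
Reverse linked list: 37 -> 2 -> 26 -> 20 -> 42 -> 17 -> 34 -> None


Step 1: curr=37, set curr.next=prev(None) | reversed so far: 37
Step 2: curr=2, set curr.next=prev(37) | reversed so far: 2 -> 37
Step 3: curr=26, set curr.next=prev(2) | reversed so far: 26 -> 2 -> 37
Step 4: curr=20, set curr.next=prev(26) | reversed so far: 20 -> 26 -> 2 -> 37
Step 5: curr=42, set curr.next=prev(20) | reversed so far: 42 -> 20 -> 26 -> 2 -> 37
Step 6: curr=17, set curr.next=prev(42) | reversed so far: 17 -> 42 -> 20 -> 26 -> 2 -> 37
Step 7: curr=34, set curr.next=prev(17) | reversed so far: 34 -> 17 -> 42 -> 20 -> 26 -> 2 -> 37

34 -> 17 -> 42 -> 20 -> 26 -> 2 -> 37 -> None


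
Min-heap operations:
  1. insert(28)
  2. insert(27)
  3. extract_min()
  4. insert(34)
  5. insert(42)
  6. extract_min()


insert(28) -> [28]
insert(27) -> [27, 28]
extract_min()->27, [28]
insert(34) -> [28, 34]
insert(42) -> [28, 34, 42]
extract_min()->28, [34, 42]

Final heap: [34, 42]


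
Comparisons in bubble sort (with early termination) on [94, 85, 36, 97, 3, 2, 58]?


Algorithm: bubble sort (with early termination)
Input: [94, 85, 36, 97, 3, 2, 58]
Sorted: [2, 3, 36, 58, 85, 94, 97]

21


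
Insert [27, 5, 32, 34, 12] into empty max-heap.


Insert 27: [27]
Insert 5: [27, 5]
Insert 32: [32, 5, 27]
Insert 34: [34, 32, 27, 5]
Insert 12: [34, 32, 27, 5, 12]

Final heap: [34, 32, 27, 5, 12]


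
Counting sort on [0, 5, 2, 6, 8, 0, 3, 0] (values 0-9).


Input: [0, 5, 2, 6, 8, 0, 3, 0]
Counts: [3, 0, 1, 1, 0, 1, 1, 0, 1, 0]

Sorted: [0, 0, 0, 2, 3, 5, 6, 8]


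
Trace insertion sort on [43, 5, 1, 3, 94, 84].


Initial: [43, 5, 1, 3, 94, 84]
Insert 5: [5, 43, 1, 3, 94, 84]
Insert 1: [1, 5, 43, 3, 94, 84]
Insert 3: [1, 3, 5, 43, 94, 84]
Insert 94: [1, 3, 5, 43, 94, 84]
Insert 84: [1, 3, 5, 43, 84, 94]

Sorted: [1, 3, 5, 43, 84, 94]


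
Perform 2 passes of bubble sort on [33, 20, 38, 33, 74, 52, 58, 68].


Initial: [33, 20, 38, 33, 74, 52, 58, 68]
Pass 1: [20, 33, 33, 38, 52, 58, 68, 74] (5 swaps)
Pass 2: [20, 33, 33, 38, 52, 58, 68, 74] (0 swaps)

After 2 passes: [20, 33, 33, 38, 52, 58, 68, 74]


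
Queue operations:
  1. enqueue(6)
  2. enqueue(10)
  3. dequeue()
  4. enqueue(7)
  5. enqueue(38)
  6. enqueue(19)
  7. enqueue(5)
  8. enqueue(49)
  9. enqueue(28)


enqueue(6) -> [6]
enqueue(10) -> [6, 10]
dequeue()->6, [10]
enqueue(7) -> [10, 7]
enqueue(38) -> [10, 7, 38]
enqueue(19) -> [10, 7, 38, 19]
enqueue(5) -> [10, 7, 38, 19, 5]
enqueue(49) -> [10, 7, 38, 19, 5, 49]
enqueue(28) -> [10, 7, 38, 19, 5, 49, 28]

Final queue: [10, 7, 38, 19, 5, 49, 28]


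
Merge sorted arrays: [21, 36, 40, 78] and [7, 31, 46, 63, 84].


Take 7 from B
Take 21 from A
Take 31 from B
Take 36 from A
Take 40 from A
Take 46 from B
Take 63 from B
Take 78 from A

Merged: [7, 21, 31, 36, 40, 46, 63, 78, 84]


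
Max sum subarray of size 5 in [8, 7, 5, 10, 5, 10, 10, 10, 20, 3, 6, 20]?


[0:5]: 35
[1:6]: 37
[2:7]: 40
[3:8]: 45
[4:9]: 55
[5:10]: 53
[6:11]: 49
[7:12]: 59

Max: 59 at [7:12]


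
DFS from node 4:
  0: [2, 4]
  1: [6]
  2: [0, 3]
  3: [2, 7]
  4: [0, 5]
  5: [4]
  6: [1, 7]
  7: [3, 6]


Visit 4, push [5, 0]
Visit 0, push [2]
Visit 2, push [3]
Visit 3, push [7]
Visit 7, push [6]
Visit 6, push [1]
Visit 1, push []
Visit 5, push []

DFS order: [4, 0, 2, 3, 7, 6, 1, 5]


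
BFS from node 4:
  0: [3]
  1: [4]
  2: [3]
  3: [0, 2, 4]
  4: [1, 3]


Visit 4, enqueue [1, 3]
Visit 1, enqueue []
Visit 3, enqueue [0, 2]
Visit 0, enqueue []
Visit 2, enqueue []

BFS order: [4, 1, 3, 0, 2]


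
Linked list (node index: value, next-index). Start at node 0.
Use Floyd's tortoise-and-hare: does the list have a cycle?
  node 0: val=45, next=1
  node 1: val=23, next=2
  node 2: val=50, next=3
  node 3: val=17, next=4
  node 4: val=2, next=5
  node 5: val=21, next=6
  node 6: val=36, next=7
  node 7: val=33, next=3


Floyd's tortoise (slow, +1) and hare (fast, +2):
  init: slow=0, fast=0
  step 1: slow=1, fast=2
  step 2: slow=2, fast=4
  step 3: slow=3, fast=6
  step 4: slow=4, fast=3
  step 5: slow=5, fast=5
  slow == fast at node 5: cycle detected

Cycle: yes


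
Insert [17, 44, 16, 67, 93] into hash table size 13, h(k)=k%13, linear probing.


Insert 17: h=4 -> slot 4
Insert 44: h=5 -> slot 5
Insert 16: h=3 -> slot 3
Insert 67: h=2 -> slot 2
Insert 93: h=2, 4 probes -> slot 6

Table: [None, None, 67, 16, 17, 44, 93, None, None, None, None, None, None]


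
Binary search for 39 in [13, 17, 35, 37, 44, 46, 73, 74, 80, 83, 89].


Step 1: lo=0, hi=10, mid=5, val=46
Step 2: lo=0, hi=4, mid=2, val=35
Step 3: lo=3, hi=4, mid=3, val=37
Step 4: lo=4, hi=4, mid=4, val=44

Not found


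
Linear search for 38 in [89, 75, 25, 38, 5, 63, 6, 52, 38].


i=0: 89!=38
i=1: 75!=38
i=2: 25!=38
i=3: 38==38 found!

Found at 3, 4 comps


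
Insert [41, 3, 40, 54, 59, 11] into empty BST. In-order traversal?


Insert 41: root
Insert 3: L from 41
Insert 40: L from 41 -> R from 3
Insert 54: R from 41
Insert 59: R from 41 -> R from 54
Insert 11: L from 41 -> R from 3 -> L from 40

In-order: [3, 11, 40, 41, 54, 59]


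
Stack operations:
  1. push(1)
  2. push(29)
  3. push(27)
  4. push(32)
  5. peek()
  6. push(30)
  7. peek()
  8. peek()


push(1) -> [1]
push(29) -> [1, 29]
push(27) -> [1, 29, 27]
push(32) -> [1, 29, 27, 32]
peek()->32
push(30) -> [1, 29, 27, 32, 30]
peek()->30
peek()->30

Final stack: [1, 29, 27, 32, 30]


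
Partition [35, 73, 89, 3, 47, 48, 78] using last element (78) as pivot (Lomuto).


Pivot: 78
  35 <= 78: advance i (no swap)
  73 <= 78: advance i (no swap)
  3 <= 78: swap -> [35, 73, 3, 89, 47, 48, 78]
  47 <= 78: swap -> [35, 73, 3, 47, 89, 48, 78]
  48 <= 78: swap -> [35, 73, 3, 47, 48, 89, 78]
Place pivot at 5: [35, 73, 3, 47, 48, 78, 89]

Partitioned: [35, 73, 3, 47, 48, 78, 89]


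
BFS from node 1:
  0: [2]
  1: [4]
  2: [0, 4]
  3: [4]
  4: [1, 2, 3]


Visit 1, enqueue [4]
Visit 4, enqueue [2, 3]
Visit 2, enqueue [0]
Visit 3, enqueue []
Visit 0, enqueue []

BFS order: [1, 4, 2, 3, 0]


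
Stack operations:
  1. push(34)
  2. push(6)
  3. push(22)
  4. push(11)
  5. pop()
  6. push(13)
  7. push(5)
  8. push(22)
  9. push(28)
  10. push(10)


push(34) -> [34]
push(6) -> [34, 6]
push(22) -> [34, 6, 22]
push(11) -> [34, 6, 22, 11]
pop()->11, [34, 6, 22]
push(13) -> [34, 6, 22, 13]
push(5) -> [34, 6, 22, 13, 5]
push(22) -> [34, 6, 22, 13, 5, 22]
push(28) -> [34, 6, 22, 13, 5, 22, 28]
push(10) -> [34, 6, 22, 13, 5, 22, 28, 10]

Final stack: [34, 6, 22, 13, 5, 22, 28, 10]


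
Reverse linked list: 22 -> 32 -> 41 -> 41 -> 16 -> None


Step 1: curr=22, set curr.next=prev(None) | reversed so far: 22
Step 2: curr=32, set curr.next=prev(22) | reversed so far: 32 -> 22
Step 3: curr=41, set curr.next=prev(32) | reversed so far: 41 -> 32 -> 22
Step 4: curr=41, set curr.next=prev(41) | reversed so far: 41 -> 41 -> 32 -> 22
Step 5: curr=16, set curr.next=prev(41) | reversed so far: 16 -> 41 -> 41 -> 32 -> 22

16 -> 41 -> 41 -> 32 -> 22 -> None


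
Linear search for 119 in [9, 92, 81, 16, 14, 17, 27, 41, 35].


i=0: 9!=119
i=1: 92!=119
i=2: 81!=119
i=3: 16!=119
i=4: 14!=119
i=5: 17!=119
i=6: 27!=119
i=7: 41!=119
i=8: 35!=119

Not found, 9 comps


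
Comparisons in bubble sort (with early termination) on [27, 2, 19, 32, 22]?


Algorithm: bubble sort (with early termination)
Input: [27, 2, 19, 32, 22]
Sorted: [2, 19, 22, 27, 32]

9


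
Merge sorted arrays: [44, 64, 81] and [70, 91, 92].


Take 44 from A
Take 64 from A
Take 70 from B
Take 81 from A

Merged: [44, 64, 70, 81, 91, 92]


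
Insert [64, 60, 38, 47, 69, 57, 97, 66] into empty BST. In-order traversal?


Insert 64: root
Insert 60: L from 64
Insert 38: L from 64 -> L from 60
Insert 47: L from 64 -> L from 60 -> R from 38
Insert 69: R from 64
Insert 57: L from 64 -> L from 60 -> R from 38 -> R from 47
Insert 97: R from 64 -> R from 69
Insert 66: R from 64 -> L from 69

In-order: [38, 47, 57, 60, 64, 66, 69, 97]


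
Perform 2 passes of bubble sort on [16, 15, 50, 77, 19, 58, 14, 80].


Initial: [16, 15, 50, 77, 19, 58, 14, 80]
Pass 1: [15, 16, 50, 19, 58, 14, 77, 80] (4 swaps)
Pass 2: [15, 16, 19, 50, 14, 58, 77, 80] (2 swaps)

After 2 passes: [15, 16, 19, 50, 14, 58, 77, 80]


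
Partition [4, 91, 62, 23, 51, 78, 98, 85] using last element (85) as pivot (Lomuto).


Pivot: 85
  4 <= 85: advance i (no swap)
  62 <= 85: swap -> [4, 62, 91, 23, 51, 78, 98, 85]
  23 <= 85: swap -> [4, 62, 23, 91, 51, 78, 98, 85]
  51 <= 85: swap -> [4, 62, 23, 51, 91, 78, 98, 85]
  78 <= 85: swap -> [4, 62, 23, 51, 78, 91, 98, 85]
Place pivot at 5: [4, 62, 23, 51, 78, 85, 98, 91]

Partitioned: [4, 62, 23, 51, 78, 85, 98, 91]


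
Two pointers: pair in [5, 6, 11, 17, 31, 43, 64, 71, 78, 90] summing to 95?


lo=0(5)+hi=9(90)=95

Yes: 5+90=95


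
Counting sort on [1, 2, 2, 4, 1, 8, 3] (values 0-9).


Input: [1, 2, 2, 4, 1, 8, 3]
Counts: [0, 2, 2, 1, 1, 0, 0, 0, 1, 0]

Sorted: [1, 1, 2, 2, 3, 4, 8]


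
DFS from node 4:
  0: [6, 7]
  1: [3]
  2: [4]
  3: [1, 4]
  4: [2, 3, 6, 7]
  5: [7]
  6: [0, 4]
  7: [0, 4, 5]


Visit 4, push [7, 6, 3, 2]
Visit 2, push []
Visit 3, push [1]
Visit 1, push []
Visit 6, push [0]
Visit 0, push [7]
Visit 7, push [5]
Visit 5, push []

DFS order: [4, 2, 3, 1, 6, 0, 7, 5]


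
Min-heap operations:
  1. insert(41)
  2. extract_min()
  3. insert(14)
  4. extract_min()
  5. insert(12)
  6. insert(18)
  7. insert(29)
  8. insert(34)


insert(41) -> [41]
extract_min()->41, []
insert(14) -> [14]
extract_min()->14, []
insert(12) -> [12]
insert(18) -> [12, 18]
insert(29) -> [12, 18, 29]
insert(34) -> [12, 18, 29, 34]

Final heap: [12, 18, 29, 34]


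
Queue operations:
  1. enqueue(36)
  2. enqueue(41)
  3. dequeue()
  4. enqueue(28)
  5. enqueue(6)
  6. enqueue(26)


enqueue(36) -> [36]
enqueue(41) -> [36, 41]
dequeue()->36, [41]
enqueue(28) -> [41, 28]
enqueue(6) -> [41, 28, 6]
enqueue(26) -> [41, 28, 6, 26]

Final queue: [41, 28, 6, 26]


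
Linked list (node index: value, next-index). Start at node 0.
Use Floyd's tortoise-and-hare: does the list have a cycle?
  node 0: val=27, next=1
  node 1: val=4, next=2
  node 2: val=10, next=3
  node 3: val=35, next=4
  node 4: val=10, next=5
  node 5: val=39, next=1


Floyd's tortoise (slow, +1) and hare (fast, +2):
  init: slow=0, fast=0
  step 1: slow=1, fast=2
  step 2: slow=2, fast=4
  step 3: slow=3, fast=1
  step 4: slow=4, fast=3
  step 5: slow=5, fast=5
  slow == fast at node 5: cycle detected

Cycle: yes


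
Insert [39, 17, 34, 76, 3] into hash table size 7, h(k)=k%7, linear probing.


Insert 39: h=4 -> slot 4
Insert 17: h=3 -> slot 3
Insert 34: h=6 -> slot 6
Insert 76: h=6, 1 probes -> slot 0
Insert 3: h=3, 2 probes -> slot 5

Table: [76, None, None, 17, 39, 3, 34]


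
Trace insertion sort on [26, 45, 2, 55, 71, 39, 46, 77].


Initial: [26, 45, 2, 55, 71, 39, 46, 77]
Insert 45: [26, 45, 2, 55, 71, 39, 46, 77]
Insert 2: [2, 26, 45, 55, 71, 39, 46, 77]
Insert 55: [2, 26, 45, 55, 71, 39, 46, 77]
Insert 71: [2, 26, 45, 55, 71, 39, 46, 77]
Insert 39: [2, 26, 39, 45, 55, 71, 46, 77]
Insert 46: [2, 26, 39, 45, 46, 55, 71, 77]
Insert 77: [2, 26, 39, 45, 46, 55, 71, 77]

Sorted: [2, 26, 39, 45, 46, 55, 71, 77]


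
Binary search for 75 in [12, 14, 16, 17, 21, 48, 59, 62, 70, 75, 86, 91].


Step 1: lo=0, hi=11, mid=5, val=48
Step 2: lo=6, hi=11, mid=8, val=70
Step 3: lo=9, hi=11, mid=10, val=86
Step 4: lo=9, hi=9, mid=9, val=75

Found at index 9


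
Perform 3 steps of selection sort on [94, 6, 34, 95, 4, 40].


Initial: [94, 6, 34, 95, 4, 40]
Step 1: min=4 at 4
  Swap: [4, 6, 34, 95, 94, 40]
Step 2: min=6 at 1
  Swap: [4, 6, 34, 95, 94, 40]
Step 3: min=34 at 2
  Swap: [4, 6, 34, 95, 94, 40]

After 3 steps: [4, 6, 34, 95, 94, 40]


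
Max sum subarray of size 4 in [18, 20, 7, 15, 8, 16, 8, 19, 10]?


[0:4]: 60
[1:5]: 50
[2:6]: 46
[3:7]: 47
[4:8]: 51
[5:9]: 53

Max: 60 at [0:4]


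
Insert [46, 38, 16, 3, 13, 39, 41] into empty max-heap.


Insert 46: [46]
Insert 38: [46, 38]
Insert 16: [46, 38, 16]
Insert 3: [46, 38, 16, 3]
Insert 13: [46, 38, 16, 3, 13]
Insert 39: [46, 38, 39, 3, 13, 16]
Insert 41: [46, 38, 41, 3, 13, 16, 39]

Final heap: [46, 38, 41, 3, 13, 16, 39]


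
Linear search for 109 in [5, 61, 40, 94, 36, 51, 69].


i=0: 5!=109
i=1: 61!=109
i=2: 40!=109
i=3: 94!=109
i=4: 36!=109
i=5: 51!=109
i=6: 69!=109

Not found, 7 comps


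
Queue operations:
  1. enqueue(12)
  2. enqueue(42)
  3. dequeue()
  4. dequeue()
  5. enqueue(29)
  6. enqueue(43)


enqueue(12) -> [12]
enqueue(42) -> [12, 42]
dequeue()->12, [42]
dequeue()->42, []
enqueue(29) -> [29]
enqueue(43) -> [29, 43]

Final queue: [29, 43]


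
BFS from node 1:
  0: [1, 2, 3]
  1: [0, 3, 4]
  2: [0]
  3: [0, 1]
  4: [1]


Visit 1, enqueue [0, 3, 4]
Visit 0, enqueue [2]
Visit 3, enqueue []
Visit 4, enqueue []
Visit 2, enqueue []

BFS order: [1, 0, 3, 4, 2]


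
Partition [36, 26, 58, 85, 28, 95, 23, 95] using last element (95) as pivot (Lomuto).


Pivot: 95
  36 <= 95: advance i (no swap)
  26 <= 95: advance i (no swap)
  58 <= 95: advance i (no swap)
  85 <= 95: advance i (no swap)
  28 <= 95: advance i (no swap)
  95 <= 95: advance i (no swap)
  23 <= 95: advance i (no swap)
Place pivot at 7: [36, 26, 58, 85, 28, 95, 23, 95]

Partitioned: [36, 26, 58, 85, 28, 95, 23, 95]


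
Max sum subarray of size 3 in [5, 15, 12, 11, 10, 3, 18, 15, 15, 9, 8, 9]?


[0:3]: 32
[1:4]: 38
[2:5]: 33
[3:6]: 24
[4:7]: 31
[5:8]: 36
[6:9]: 48
[7:10]: 39
[8:11]: 32
[9:12]: 26

Max: 48 at [6:9]


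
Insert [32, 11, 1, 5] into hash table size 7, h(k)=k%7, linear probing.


Insert 32: h=4 -> slot 4
Insert 11: h=4, 1 probes -> slot 5
Insert 1: h=1 -> slot 1
Insert 5: h=5, 1 probes -> slot 6

Table: [None, 1, None, None, 32, 11, 5]


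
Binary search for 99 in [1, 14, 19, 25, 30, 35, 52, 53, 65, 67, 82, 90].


Step 1: lo=0, hi=11, mid=5, val=35
Step 2: lo=6, hi=11, mid=8, val=65
Step 3: lo=9, hi=11, mid=10, val=82
Step 4: lo=11, hi=11, mid=11, val=90

Not found


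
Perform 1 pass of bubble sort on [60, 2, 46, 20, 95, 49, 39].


Initial: [60, 2, 46, 20, 95, 49, 39]
Pass 1: [2, 46, 20, 60, 49, 39, 95] (5 swaps)

After 1 pass: [2, 46, 20, 60, 49, 39, 95]


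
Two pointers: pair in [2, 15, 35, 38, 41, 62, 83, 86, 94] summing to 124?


lo=0(2)+hi=8(94)=96
lo=1(15)+hi=8(94)=109
lo=2(35)+hi=8(94)=129
lo=2(35)+hi=7(86)=121
lo=3(38)+hi=7(86)=124

Yes: 38+86=124


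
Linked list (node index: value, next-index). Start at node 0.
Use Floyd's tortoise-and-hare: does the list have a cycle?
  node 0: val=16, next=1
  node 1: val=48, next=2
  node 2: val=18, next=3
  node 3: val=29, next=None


Floyd's tortoise (slow, +1) and hare (fast, +2):
  init: slow=0, fast=0
  step 1: slow=1, fast=2
  step 2: fast 2->3->None, no cycle

Cycle: no


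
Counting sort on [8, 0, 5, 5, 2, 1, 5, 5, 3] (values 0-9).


Input: [8, 0, 5, 5, 2, 1, 5, 5, 3]
Counts: [1, 1, 1, 1, 0, 4, 0, 0, 1, 0]

Sorted: [0, 1, 2, 3, 5, 5, 5, 5, 8]


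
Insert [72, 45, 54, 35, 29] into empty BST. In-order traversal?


Insert 72: root
Insert 45: L from 72
Insert 54: L from 72 -> R from 45
Insert 35: L from 72 -> L from 45
Insert 29: L from 72 -> L from 45 -> L from 35

In-order: [29, 35, 45, 54, 72]


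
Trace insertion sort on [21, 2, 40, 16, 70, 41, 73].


Initial: [21, 2, 40, 16, 70, 41, 73]
Insert 2: [2, 21, 40, 16, 70, 41, 73]
Insert 40: [2, 21, 40, 16, 70, 41, 73]
Insert 16: [2, 16, 21, 40, 70, 41, 73]
Insert 70: [2, 16, 21, 40, 70, 41, 73]
Insert 41: [2, 16, 21, 40, 41, 70, 73]
Insert 73: [2, 16, 21, 40, 41, 70, 73]

Sorted: [2, 16, 21, 40, 41, 70, 73]


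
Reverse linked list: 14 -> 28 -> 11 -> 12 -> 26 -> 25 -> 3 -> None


Step 1: curr=14, set curr.next=prev(None) | reversed so far: 14
Step 2: curr=28, set curr.next=prev(14) | reversed so far: 28 -> 14
Step 3: curr=11, set curr.next=prev(28) | reversed so far: 11 -> 28 -> 14
Step 4: curr=12, set curr.next=prev(11) | reversed so far: 12 -> 11 -> 28 -> 14
Step 5: curr=26, set curr.next=prev(12) | reversed so far: 26 -> 12 -> 11 -> 28 -> 14
Step 6: curr=25, set curr.next=prev(26) | reversed so far: 25 -> 26 -> 12 -> 11 -> 28 -> 14
Step 7: curr=3, set curr.next=prev(25) | reversed so far: 3 -> 25 -> 26 -> 12 -> 11 -> 28 -> 14

3 -> 25 -> 26 -> 12 -> 11 -> 28 -> 14 -> None


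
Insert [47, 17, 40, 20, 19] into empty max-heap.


Insert 47: [47]
Insert 17: [47, 17]
Insert 40: [47, 17, 40]
Insert 20: [47, 20, 40, 17]
Insert 19: [47, 20, 40, 17, 19]

Final heap: [47, 20, 40, 17, 19]


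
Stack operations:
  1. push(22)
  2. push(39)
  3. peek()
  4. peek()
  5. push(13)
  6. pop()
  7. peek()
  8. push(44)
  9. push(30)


push(22) -> [22]
push(39) -> [22, 39]
peek()->39
peek()->39
push(13) -> [22, 39, 13]
pop()->13, [22, 39]
peek()->39
push(44) -> [22, 39, 44]
push(30) -> [22, 39, 44, 30]

Final stack: [22, 39, 44, 30]


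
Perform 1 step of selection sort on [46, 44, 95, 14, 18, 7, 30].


Initial: [46, 44, 95, 14, 18, 7, 30]
Step 1: min=7 at 5
  Swap: [7, 44, 95, 14, 18, 46, 30]

After 1 step: [7, 44, 95, 14, 18, 46, 30]


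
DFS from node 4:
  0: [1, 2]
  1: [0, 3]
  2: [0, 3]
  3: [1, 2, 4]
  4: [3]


Visit 4, push [3]
Visit 3, push [2, 1]
Visit 1, push [0]
Visit 0, push [2]
Visit 2, push []

DFS order: [4, 3, 1, 0, 2]


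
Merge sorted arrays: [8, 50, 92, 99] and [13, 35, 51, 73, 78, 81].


Take 8 from A
Take 13 from B
Take 35 from B
Take 50 from A
Take 51 from B
Take 73 from B
Take 78 from B
Take 81 from B

Merged: [8, 13, 35, 50, 51, 73, 78, 81, 92, 99]


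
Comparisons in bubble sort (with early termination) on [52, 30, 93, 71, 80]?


Algorithm: bubble sort (with early termination)
Input: [52, 30, 93, 71, 80]
Sorted: [30, 52, 71, 80, 93]

7


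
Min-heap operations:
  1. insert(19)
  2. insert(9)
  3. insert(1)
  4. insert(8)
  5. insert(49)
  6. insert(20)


insert(19) -> [19]
insert(9) -> [9, 19]
insert(1) -> [1, 19, 9]
insert(8) -> [1, 8, 9, 19]
insert(49) -> [1, 8, 9, 19, 49]
insert(20) -> [1, 8, 9, 19, 49, 20]

Final heap: [1, 8, 9, 19, 49, 20]


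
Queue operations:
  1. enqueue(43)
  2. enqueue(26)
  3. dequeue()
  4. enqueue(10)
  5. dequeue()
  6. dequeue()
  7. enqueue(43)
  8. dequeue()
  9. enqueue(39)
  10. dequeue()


enqueue(43) -> [43]
enqueue(26) -> [43, 26]
dequeue()->43, [26]
enqueue(10) -> [26, 10]
dequeue()->26, [10]
dequeue()->10, []
enqueue(43) -> [43]
dequeue()->43, []
enqueue(39) -> [39]
dequeue()->39, []

Final queue: []


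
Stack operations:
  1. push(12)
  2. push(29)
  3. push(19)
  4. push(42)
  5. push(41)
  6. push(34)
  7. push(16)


push(12) -> [12]
push(29) -> [12, 29]
push(19) -> [12, 29, 19]
push(42) -> [12, 29, 19, 42]
push(41) -> [12, 29, 19, 42, 41]
push(34) -> [12, 29, 19, 42, 41, 34]
push(16) -> [12, 29, 19, 42, 41, 34, 16]

Final stack: [12, 29, 19, 42, 41, 34, 16]


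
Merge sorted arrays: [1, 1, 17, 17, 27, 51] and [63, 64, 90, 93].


Take 1 from A
Take 1 from A
Take 17 from A
Take 17 from A
Take 27 from A
Take 51 from A

Merged: [1, 1, 17, 17, 27, 51, 63, 64, 90, 93]


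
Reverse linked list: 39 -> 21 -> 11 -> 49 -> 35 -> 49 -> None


Step 1: curr=39, set curr.next=prev(None) | reversed so far: 39
Step 2: curr=21, set curr.next=prev(39) | reversed so far: 21 -> 39
Step 3: curr=11, set curr.next=prev(21) | reversed so far: 11 -> 21 -> 39
Step 4: curr=49, set curr.next=prev(11) | reversed so far: 49 -> 11 -> 21 -> 39
Step 5: curr=35, set curr.next=prev(49) | reversed so far: 35 -> 49 -> 11 -> 21 -> 39
Step 6: curr=49, set curr.next=prev(35) | reversed so far: 49 -> 35 -> 49 -> 11 -> 21 -> 39

49 -> 35 -> 49 -> 11 -> 21 -> 39 -> None


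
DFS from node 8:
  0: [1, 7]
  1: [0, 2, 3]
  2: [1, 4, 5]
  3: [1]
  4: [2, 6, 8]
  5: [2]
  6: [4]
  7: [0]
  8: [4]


Visit 8, push [4]
Visit 4, push [6, 2]
Visit 2, push [5, 1]
Visit 1, push [3, 0]
Visit 0, push [7]
Visit 7, push []
Visit 3, push []
Visit 5, push []
Visit 6, push []

DFS order: [8, 4, 2, 1, 0, 7, 3, 5, 6]


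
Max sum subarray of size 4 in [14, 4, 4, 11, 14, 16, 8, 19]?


[0:4]: 33
[1:5]: 33
[2:6]: 45
[3:7]: 49
[4:8]: 57

Max: 57 at [4:8]


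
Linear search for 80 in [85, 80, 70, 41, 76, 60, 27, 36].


i=0: 85!=80
i=1: 80==80 found!

Found at 1, 2 comps


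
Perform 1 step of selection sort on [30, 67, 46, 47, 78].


Initial: [30, 67, 46, 47, 78]
Step 1: min=30 at 0
  Swap: [30, 67, 46, 47, 78]

After 1 step: [30, 67, 46, 47, 78]


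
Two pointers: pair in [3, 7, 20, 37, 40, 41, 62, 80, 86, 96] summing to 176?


lo=0(3)+hi=9(96)=99
lo=1(7)+hi=9(96)=103
lo=2(20)+hi=9(96)=116
lo=3(37)+hi=9(96)=133
lo=4(40)+hi=9(96)=136
lo=5(41)+hi=9(96)=137
lo=6(62)+hi=9(96)=158
lo=7(80)+hi=9(96)=176

Yes: 80+96=176


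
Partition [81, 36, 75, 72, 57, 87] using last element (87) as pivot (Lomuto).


Pivot: 87
  81 <= 87: advance i (no swap)
  36 <= 87: advance i (no swap)
  75 <= 87: advance i (no swap)
  72 <= 87: advance i (no swap)
  57 <= 87: advance i (no swap)
Place pivot at 5: [81, 36, 75, 72, 57, 87]

Partitioned: [81, 36, 75, 72, 57, 87]


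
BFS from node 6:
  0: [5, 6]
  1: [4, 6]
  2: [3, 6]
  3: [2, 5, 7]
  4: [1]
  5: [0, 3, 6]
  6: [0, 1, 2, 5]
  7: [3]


Visit 6, enqueue [0, 1, 2, 5]
Visit 0, enqueue []
Visit 1, enqueue [4]
Visit 2, enqueue [3]
Visit 5, enqueue []
Visit 4, enqueue []
Visit 3, enqueue [7]
Visit 7, enqueue []

BFS order: [6, 0, 1, 2, 5, 4, 3, 7]


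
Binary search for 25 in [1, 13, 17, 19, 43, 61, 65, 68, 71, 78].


Step 1: lo=0, hi=9, mid=4, val=43
Step 2: lo=0, hi=3, mid=1, val=13
Step 3: lo=2, hi=3, mid=2, val=17
Step 4: lo=3, hi=3, mid=3, val=19

Not found


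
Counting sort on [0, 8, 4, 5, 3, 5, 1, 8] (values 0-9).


Input: [0, 8, 4, 5, 3, 5, 1, 8]
Counts: [1, 1, 0, 1, 1, 2, 0, 0, 2, 0]

Sorted: [0, 1, 3, 4, 5, 5, 8, 8]


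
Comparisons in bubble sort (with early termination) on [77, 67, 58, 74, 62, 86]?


Algorithm: bubble sort (with early termination)
Input: [77, 67, 58, 74, 62, 86]
Sorted: [58, 62, 67, 74, 77, 86]

14


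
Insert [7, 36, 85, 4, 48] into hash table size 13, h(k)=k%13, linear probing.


Insert 7: h=7 -> slot 7
Insert 36: h=10 -> slot 10
Insert 85: h=7, 1 probes -> slot 8
Insert 4: h=4 -> slot 4
Insert 48: h=9 -> slot 9

Table: [None, None, None, None, 4, None, None, 7, 85, 48, 36, None, None]


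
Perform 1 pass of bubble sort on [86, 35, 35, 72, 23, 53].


Initial: [86, 35, 35, 72, 23, 53]
Pass 1: [35, 35, 72, 23, 53, 86] (5 swaps)

After 1 pass: [35, 35, 72, 23, 53, 86]


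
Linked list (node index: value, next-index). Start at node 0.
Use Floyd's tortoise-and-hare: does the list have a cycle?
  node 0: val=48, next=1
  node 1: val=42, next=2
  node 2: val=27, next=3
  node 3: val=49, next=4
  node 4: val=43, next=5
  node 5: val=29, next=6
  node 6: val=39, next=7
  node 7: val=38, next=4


Floyd's tortoise (slow, +1) and hare (fast, +2):
  init: slow=0, fast=0
  step 1: slow=1, fast=2
  step 2: slow=2, fast=4
  step 3: slow=3, fast=6
  step 4: slow=4, fast=4
  slow == fast at node 4: cycle detected

Cycle: yes


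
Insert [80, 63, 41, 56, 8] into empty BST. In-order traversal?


Insert 80: root
Insert 63: L from 80
Insert 41: L from 80 -> L from 63
Insert 56: L from 80 -> L from 63 -> R from 41
Insert 8: L from 80 -> L from 63 -> L from 41

In-order: [8, 41, 56, 63, 80]


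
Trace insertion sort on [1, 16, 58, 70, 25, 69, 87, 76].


Initial: [1, 16, 58, 70, 25, 69, 87, 76]
Insert 16: [1, 16, 58, 70, 25, 69, 87, 76]
Insert 58: [1, 16, 58, 70, 25, 69, 87, 76]
Insert 70: [1, 16, 58, 70, 25, 69, 87, 76]
Insert 25: [1, 16, 25, 58, 70, 69, 87, 76]
Insert 69: [1, 16, 25, 58, 69, 70, 87, 76]
Insert 87: [1, 16, 25, 58, 69, 70, 87, 76]
Insert 76: [1, 16, 25, 58, 69, 70, 76, 87]

Sorted: [1, 16, 25, 58, 69, 70, 76, 87]


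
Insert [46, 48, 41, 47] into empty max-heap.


Insert 46: [46]
Insert 48: [48, 46]
Insert 41: [48, 46, 41]
Insert 47: [48, 47, 41, 46]

Final heap: [48, 47, 41, 46]


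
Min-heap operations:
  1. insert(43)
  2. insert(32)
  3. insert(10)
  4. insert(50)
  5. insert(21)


insert(43) -> [43]
insert(32) -> [32, 43]
insert(10) -> [10, 43, 32]
insert(50) -> [10, 43, 32, 50]
insert(21) -> [10, 21, 32, 50, 43]

Final heap: [10, 21, 32, 50, 43]


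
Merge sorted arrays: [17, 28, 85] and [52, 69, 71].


Take 17 from A
Take 28 from A
Take 52 from B
Take 69 from B
Take 71 from B

Merged: [17, 28, 52, 69, 71, 85]


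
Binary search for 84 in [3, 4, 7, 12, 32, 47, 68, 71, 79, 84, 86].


Step 1: lo=0, hi=10, mid=5, val=47
Step 2: lo=6, hi=10, mid=8, val=79
Step 3: lo=9, hi=10, mid=9, val=84

Found at index 9


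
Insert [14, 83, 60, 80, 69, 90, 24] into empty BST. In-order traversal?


Insert 14: root
Insert 83: R from 14
Insert 60: R from 14 -> L from 83
Insert 80: R from 14 -> L from 83 -> R from 60
Insert 69: R from 14 -> L from 83 -> R from 60 -> L from 80
Insert 90: R from 14 -> R from 83
Insert 24: R from 14 -> L from 83 -> L from 60

In-order: [14, 24, 60, 69, 80, 83, 90]


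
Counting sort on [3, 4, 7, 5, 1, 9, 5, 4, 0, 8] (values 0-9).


Input: [3, 4, 7, 5, 1, 9, 5, 4, 0, 8]
Counts: [1, 1, 0, 1, 2, 2, 0, 1, 1, 1]

Sorted: [0, 1, 3, 4, 4, 5, 5, 7, 8, 9]


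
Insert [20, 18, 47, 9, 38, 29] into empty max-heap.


Insert 20: [20]
Insert 18: [20, 18]
Insert 47: [47, 18, 20]
Insert 9: [47, 18, 20, 9]
Insert 38: [47, 38, 20, 9, 18]
Insert 29: [47, 38, 29, 9, 18, 20]

Final heap: [47, 38, 29, 9, 18, 20]


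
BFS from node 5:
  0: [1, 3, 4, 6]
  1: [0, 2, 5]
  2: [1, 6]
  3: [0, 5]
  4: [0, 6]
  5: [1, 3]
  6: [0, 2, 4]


Visit 5, enqueue [1, 3]
Visit 1, enqueue [0, 2]
Visit 3, enqueue []
Visit 0, enqueue [4, 6]
Visit 2, enqueue []
Visit 4, enqueue []
Visit 6, enqueue []

BFS order: [5, 1, 3, 0, 2, 4, 6]


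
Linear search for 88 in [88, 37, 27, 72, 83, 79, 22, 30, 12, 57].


i=0: 88==88 found!

Found at 0, 1 comps


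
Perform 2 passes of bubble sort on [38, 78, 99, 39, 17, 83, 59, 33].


Initial: [38, 78, 99, 39, 17, 83, 59, 33]
Pass 1: [38, 78, 39, 17, 83, 59, 33, 99] (5 swaps)
Pass 2: [38, 39, 17, 78, 59, 33, 83, 99] (4 swaps)

After 2 passes: [38, 39, 17, 78, 59, 33, 83, 99]


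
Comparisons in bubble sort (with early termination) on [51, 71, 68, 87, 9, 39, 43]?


Algorithm: bubble sort (with early termination)
Input: [51, 71, 68, 87, 9, 39, 43]
Sorted: [9, 39, 43, 51, 68, 71, 87]

20


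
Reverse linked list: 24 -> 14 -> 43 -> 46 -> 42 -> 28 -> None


Step 1: curr=24, set curr.next=prev(None) | reversed so far: 24
Step 2: curr=14, set curr.next=prev(24) | reversed so far: 14 -> 24
Step 3: curr=43, set curr.next=prev(14) | reversed so far: 43 -> 14 -> 24
Step 4: curr=46, set curr.next=prev(43) | reversed so far: 46 -> 43 -> 14 -> 24
Step 5: curr=42, set curr.next=prev(46) | reversed so far: 42 -> 46 -> 43 -> 14 -> 24
Step 6: curr=28, set curr.next=prev(42) | reversed so far: 28 -> 42 -> 46 -> 43 -> 14 -> 24

28 -> 42 -> 46 -> 43 -> 14 -> 24 -> None


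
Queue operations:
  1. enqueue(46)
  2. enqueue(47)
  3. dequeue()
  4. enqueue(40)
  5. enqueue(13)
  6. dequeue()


enqueue(46) -> [46]
enqueue(47) -> [46, 47]
dequeue()->46, [47]
enqueue(40) -> [47, 40]
enqueue(13) -> [47, 40, 13]
dequeue()->47, [40, 13]

Final queue: [40, 13]


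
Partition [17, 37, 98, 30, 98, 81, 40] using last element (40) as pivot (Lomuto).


Pivot: 40
  17 <= 40: advance i (no swap)
  37 <= 40: advance i (no swap)
  30 <= 40: swap -> [17, 37, 30, 98, 98, 81, 40]
Place pivot at 3: [17, 37, 30, 40, 98, 81, 98]

Partitioned: [17, 37, 30, 40, 98, 81, 98]


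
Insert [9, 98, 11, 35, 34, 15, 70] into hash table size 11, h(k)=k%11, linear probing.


Insert 9: h=9 -> slot 9
Insert 98: h=10 -> slot 10
Insert 11: h=0 -> slot 0
Insert 35: h=2 -> slot 2
Insert 34: h=1 -> slot 1
Insert 15: h=4 -> slot 4
Insert 70: h=4, 1 probes -> slot 5

Table: [11, 34, 35, None, 15, 70, None, None, None, 9, 98]


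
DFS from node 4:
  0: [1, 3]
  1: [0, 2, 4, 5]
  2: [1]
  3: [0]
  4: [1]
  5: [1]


Visit 4, push [1]
Visit 1, push [5, 2, 0]
Visit 0, push [3]
Visit 3, push []
Visit 2, push []
Visit 5, push []

DFS order: [4, 1, 0, 3, 2, 5]


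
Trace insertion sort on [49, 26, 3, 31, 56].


Initial: [49, 26, 3, 31, 56]
Insert 26: [26, 49, 3, 31, 56]
Insert 3: [3, 26, 49, 31, 56]
Insert 31: [3, 26, 31, 49, 56]
Insert 56: [3, 26, 31, 49, 56]

Sorted: [3, 26, 31, 49, 56]


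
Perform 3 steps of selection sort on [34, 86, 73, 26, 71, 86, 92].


Initial: [34, 86, 73, 26, 71, 86, 92]
Step 1: min=26 at 3
  Swap: [26, 86, 73, 34, 71, 86, 92]
Step 2: min=34 at 3
  Swap: [26, 34, 73, 86, 71, 86, 92]
Step 3: min=71 at 4
  Swap: [26, 34, 71, 86, 73, 86, 92]

After 3 steps: [26, 34, 71, 86, 73, 86, 92]


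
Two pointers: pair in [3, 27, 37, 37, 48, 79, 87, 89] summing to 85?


lo=0(3)+hi=7(89)=92
lo=0(3)+hi=6(87)=90
lo=0(3)+hi=5(79)=82
lo=1(27)+hi=5(79)=106
lo=1(27)+hi=4(48)=75
lo=2(37)+hi=4(48)=85

Yes: 37+48=85


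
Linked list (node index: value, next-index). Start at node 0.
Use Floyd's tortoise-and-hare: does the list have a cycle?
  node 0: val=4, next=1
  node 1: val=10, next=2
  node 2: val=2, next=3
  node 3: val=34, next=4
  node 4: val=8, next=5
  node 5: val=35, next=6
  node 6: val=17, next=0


Floyd's tortoise (slow, +1) and hare (fast, +2):
  init: slow=0, fast=0
  step 1: slow=1, fast=2
  step 2: slow=2, fast=4
  step 3: slow=3, fast=6
  step 4: slow=4, fast=1
  step 5: slow=5, fast=3
  step 6: slow=6, fast=5
  step 7: slow=0, fast=0
  slow == fast at node 0: cycle detected

Cycle: yes


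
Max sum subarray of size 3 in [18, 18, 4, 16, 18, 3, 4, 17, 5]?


[0:3]: 40
[1:4]: 38
[2:5]: 38
[3:6]: 37
[4:7]: 25
[5:8]: 24
[6:9]: 26

Max: 40 at [0:3]


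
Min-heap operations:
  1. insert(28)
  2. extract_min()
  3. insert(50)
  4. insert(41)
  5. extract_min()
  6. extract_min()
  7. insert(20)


insert(28) -> [28]
extract_min()->28, []
insert(50) -> [50]
insert(41) -> [41, 50]
extract_min()->41, [50]
extract_min()->50, []
insert(20) -> [20]

Final heap: [20]


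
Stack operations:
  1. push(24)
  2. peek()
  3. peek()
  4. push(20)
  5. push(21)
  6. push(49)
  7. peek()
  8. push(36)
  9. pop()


push(24) -> [24]
peek()->24
peek()->24
push(20) -> [24, 20]
push(21) -> [24, 20, 21]
push(49) -> [24, 20, 21, 49]
peek()->49
push(36) -> [24, 20, 21, 49, 36]
pop()->36, [24, 20, 21, 49]

Final stack: [24, 20, 21, 49]


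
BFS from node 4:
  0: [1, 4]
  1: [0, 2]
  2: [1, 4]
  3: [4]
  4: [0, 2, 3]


Visit 4, enqueue [0, 2, 3]
Visit 0, enqueue [1]
Visit 2, enqueue []
Visit 3, enqueue []
Visit 1, enqueue []

BFS order: [4, 0, 2, 3, 1]


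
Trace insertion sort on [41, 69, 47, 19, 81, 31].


Initial: [41, 69, 47, 19, 81, 31]
Insert 69: [41, 69, 47, 19, 81, 31]
Insert 47: [41, 47, 69, 19, 81, 31]
Insert 19: [19, 41, 47, 69, 81, 31]
Insert 81: [19, 41, 47, 69, 81, 31]
Insert 31: [19, 31, 41, 47, 69, 81]

Sorted: [19, 31, 41, 47, 69, 81]


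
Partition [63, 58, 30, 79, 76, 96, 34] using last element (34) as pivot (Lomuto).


Pivot: 34
  30 <= 34: swap -> [30, 58, 63, 79, 76, 96, 34]
Place pivot at 1: [30, 34, 63, 79, 76, 96, 58]

Partitioned: [30, 34, 63, 79, 76, 96, 58]


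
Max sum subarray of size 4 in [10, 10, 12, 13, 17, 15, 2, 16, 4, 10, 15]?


[0:4]: 45
[1:5]: 52
[2:6]: 57
[3:7]: 47
[4:8]: 50
[5:9]: 37
[6:10]: 32
[7:11]: 45

Max: 57 at [2:6]


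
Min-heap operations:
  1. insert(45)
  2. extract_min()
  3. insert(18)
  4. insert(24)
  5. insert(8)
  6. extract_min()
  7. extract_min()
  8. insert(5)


insert(45) -> [45]
extract_min()->45, []
insert(18) -> [18]
insert(24) -> [18, 24]
insert(8) -> [8, 24, 18]
extract_min()->8, [18, 24]
extract_min()->18, [24]
insert(5) -> [5, 24]

Final heap: [5, 24]


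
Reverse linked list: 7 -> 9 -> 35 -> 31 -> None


Step 1: curr=7, set curr.next=prev(None) | reversed so far: 7
Step 2: curr=9, set curr.next=prev(7) | reversed so far: 9 -> 7
Step 3: curr=35, set curr.next=prev(9) | reversed so far: 35 -> 9 -> 7
Step 4: curr=31, set curr.next=prev(35) | reversed so far: 31 -> 35 -> 9 -> 7

31 -> 35 -> 9 -> 7 -> None


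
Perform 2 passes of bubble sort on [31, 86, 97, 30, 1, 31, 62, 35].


Initial: [31, 86, 97, 30, 1, 31, 62, 35]
Pass 1: [31, 86, 30, 1, 31, 62, 35, 97] (5 swaps)
Pass 2: [31, 30, 1, 31, 62, 35, 86, 97] (5 swaps)

After 2 passes: [31, 30, 1, 31, 62, 35, 86, 97]


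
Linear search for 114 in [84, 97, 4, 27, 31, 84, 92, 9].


i=0: 84!=114
i=1: 97!=114
i=2: 4!=114
i=3: 27!=114
i=4: 31!=114
i=5: 84!=114
i=6: 92!=114
i=7: 9!=114

Not found, 8 comps


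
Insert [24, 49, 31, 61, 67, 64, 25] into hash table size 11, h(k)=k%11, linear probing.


Insert 24: h=2 -> slot 2
Insert 49: h=5 -> slot 5
Insert 31: h=9 -> slot 9
Insert 61: h=6 -> slot 6
Insert 67: h=1 -> slot 1
Insert 64: h=9, 1 probes -> slot 10
Insert 25: h=3 -> slot 3

Table: [None, 67, 24, 25, None, 49, 61, None, None, 31, 64]


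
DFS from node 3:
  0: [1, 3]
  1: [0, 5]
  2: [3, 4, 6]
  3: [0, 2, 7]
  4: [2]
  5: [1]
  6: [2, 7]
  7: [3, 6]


Visit 3, push [7, 2, 0]
Visit 0, push [1]
Visit 1, push [5]
Visit 5, push []
Visit 2, push [6, 4]
Visit 4, push []
Visit 6, push [7]
Visit 7, push []

DFS order: [3, 0, 1, 5, 2, 4, 6, 7]


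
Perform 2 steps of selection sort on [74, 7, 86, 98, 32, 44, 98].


Initial: [74, 7, 86, 98, 32, 44, 98]
Step 1: min=7 at 1
  Swap: [7, 74, 86, 98, 32, 44, 98]
Step 2: min=32 at 4
  Swap: [7, 32, 86, 98, 74, 44, 98]

After 2 steps: [7, 32, 86, 98, 74, 44, 98]


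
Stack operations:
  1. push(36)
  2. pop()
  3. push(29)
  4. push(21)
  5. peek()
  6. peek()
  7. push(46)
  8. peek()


push(36) -> [36]
pop()->36, []
push(29) -> [29]
push(21) -> [29, 21]
peek()->21
peek()->21
push(46) -> [29, 21, 46]
peek()->46

Final stack: [29, 21, 46]


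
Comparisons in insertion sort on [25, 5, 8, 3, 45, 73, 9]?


Algorithm: insertion sort
Input: [25, 5, 8, 3, 45, 73, 9]
Sorted: [3, 5, 8, 9, 25, 45, 73]

12


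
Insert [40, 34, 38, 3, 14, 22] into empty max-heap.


Insert 40: [40]
Insert 34: [40, 34]
Insert 38: [40, 34, 38]
Insert 3: [40, 34, 38, 3]
Insert 14: [40, 34, 38, 3, 14]
Insert 22: [40, 34, 38, 3, 14, 22]

Final heap: [40, 34, 38, 3, 14, 22]


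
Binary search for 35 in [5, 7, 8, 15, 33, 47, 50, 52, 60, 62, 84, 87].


Step 1: lo=0, hi=11, mid=5, val=47
Step 2: lo=0, hi=4, mid=2, val=8
Step 3: lo=3, hi=4, mid=3, val=15
Step 4: lo=4, hi=4, mid=4, val=33

Not found


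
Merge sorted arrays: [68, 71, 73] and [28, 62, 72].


Take 28 from B
Take 62 from B
Take 68 from A
Take 71 from A
Take 72 from B

Merged: [28, 62, 68, 71, 72, 73]


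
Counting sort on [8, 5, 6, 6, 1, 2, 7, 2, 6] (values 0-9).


Input: [8, 5, 6, 6, 1, 2, 7, 2, 6]
Counts: [0, 1, 2, 0, 0, 1, 3, 1, 1, 0]

Sorted: [1, 2, 2, 5, 6, 6, 6, 7, 8]


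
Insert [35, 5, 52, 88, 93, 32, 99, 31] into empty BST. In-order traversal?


Insert 35: root
Insert 5: L from 35
Insert 52: R from 35
Insert 88: R from 35 -> R from 52
Insert 93: R from 35 -> R from 52 -> R from 88
Insert 32: L from 35 -> R from 5
Insert 99: R from 35 -> R from 52 -> R from 88 -> R from 93
Insert 31: L from 35 -> R from 5 -> L from 32

In-order: [5, 31, 32, 35, 52, 88, 93, 99]


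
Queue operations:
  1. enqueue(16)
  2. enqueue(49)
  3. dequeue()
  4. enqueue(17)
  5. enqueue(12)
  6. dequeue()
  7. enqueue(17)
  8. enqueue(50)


enqueue(16) -> [16]
enqueue(49) -> [16, 49]
dequeue()->16, [49]
enqueue(17) -> [49, 17]
enqueue(12) -> [49, 17, 12]
dequeue()->49, [17, 12]
enqueue(17) -> [17, 12, 17]
enqueue(50) -> [17, 12, 17, 50]

Final queue: [17, 12, 17, 50]


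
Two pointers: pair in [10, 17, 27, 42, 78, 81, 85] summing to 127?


lo=0(10)+hi=6(85)=95
lo=1(17)+hi=6(85)=102
lo=2(27)+hi=6(85)=112
lo=3(42)+hi=6(85)=127

Yes: 42+85=127
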